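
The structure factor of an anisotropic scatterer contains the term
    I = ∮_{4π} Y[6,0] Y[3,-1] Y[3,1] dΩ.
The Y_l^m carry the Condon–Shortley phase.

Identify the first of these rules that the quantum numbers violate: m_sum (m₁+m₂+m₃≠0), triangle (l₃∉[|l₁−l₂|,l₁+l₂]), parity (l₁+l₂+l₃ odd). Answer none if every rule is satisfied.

Σmᵢ = 0  ✓
l₃∈[|l₁−l₂|,l₁+l₂]=[3,9], have l₃=3  ✓
Σlᵢ = 12 ⇒ even  ✓

none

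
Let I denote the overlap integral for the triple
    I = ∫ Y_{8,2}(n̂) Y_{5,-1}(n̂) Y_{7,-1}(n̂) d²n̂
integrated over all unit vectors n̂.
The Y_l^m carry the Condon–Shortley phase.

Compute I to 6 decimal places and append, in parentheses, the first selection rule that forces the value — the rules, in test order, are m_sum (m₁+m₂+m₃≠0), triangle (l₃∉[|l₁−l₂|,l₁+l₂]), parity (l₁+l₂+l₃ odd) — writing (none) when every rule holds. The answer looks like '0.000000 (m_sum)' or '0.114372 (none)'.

0.110370 (none)

Checks pass: Σm=0; 20 even; l₃=7∈[3,13].
(2·8+1)(2·5+1)(2·7+1) = 2805
Δ: 6! 10! 4! / 21! → 1/814773960
sum: t=1:−1/87091200 t=2:+1/4976640 t=3:−1/2073600 t=4:+1/4976640 t=5:−1/87091200 = -1/9676800
3j²(8 5 7; 0 0 0) = Δ·Π!·Σ² = 360/46189  (sign +1)
sum: t=0:+1/298598400 t=1:−1/10368000 t=2:+1/3317760 t=3:−1/6531840 t=4:+1/92897280 = 197/2985984000
3j²(8 5 7; 2 -1 -1) = Δ·Π!·Σ² = 38809/5542680  (sign +1)
combine: 4πI² = 2805·360/46189·38809/5542680 = 1746405/11408683
take √, sign +1: I = 0.11036968
No selection rule forces the value: the integral is nonzero (none).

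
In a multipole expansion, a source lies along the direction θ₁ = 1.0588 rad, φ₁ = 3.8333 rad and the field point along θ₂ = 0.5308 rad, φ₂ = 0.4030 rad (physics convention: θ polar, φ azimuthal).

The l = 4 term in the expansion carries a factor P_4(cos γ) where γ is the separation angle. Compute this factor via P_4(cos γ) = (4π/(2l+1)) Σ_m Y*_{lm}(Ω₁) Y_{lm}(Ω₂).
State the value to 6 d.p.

Addition theorem: P_4(cos γ) = (4π/9) Σ_m Y*_{lm}(Ω₁) Y_{lm}(Ω₂), m = −4…4:
  m=-4: (-0.237854+0.093560i) × (-0.001197-0.029037i) = +0.003001+0.006794i  (running Σ = +0.003001+0.006794i)
  m=-3: (+0.196318-0.355692i) × (+0.049565-0.130967i) = -0.036853-0.043341i  (running Σ = -0.033852-0.036546i)
  m=-2: (+0.032211+0.169886i) × (+0.249659-0.260164i) = +0.052240+0.034033i  (running Σ = +0.018388-0.002513i)
  m=-1: (+0.205387+0.170104i) × (+0.419147-0.178697i) = +0.116485+0.034597i  (running Σ = +0.134873+0.032084i)
  m=0: (-0.231064-0.000000i) × (+0.005075+0.000000i) = -0.001173-0.000000i  (running Σ = +0.133700+0.032084i)
  m=1: (-0.205387+0.170104i) × (-0.419147-0.178697i) = +0.116485-0.034597i  (running Σ = +0.250185-0.002513i)
  m=2: (+0.032211-0.169886i) × (+0.249659+0.260164i) = +0.052240-0.034033i  (running Σ = +0.302425-0.036546i)
  m=3: (-0.196318-0.355692i) × (-0.049565-0.130967i) = -0.036853+0.043341i  (running Σ = +0.265572+0.006794i)
  m=4: (-0.237854-0.093560i) × (-0.001197+0.029037i) = +0.003001-0.006794i  (running Σ = +0.268573+0.000000i)
Total Σ_m = +0.268573+0.000000i. Multiply by 1.396263: +0.374999+0.000000i. P_4(cos γ) = 0.374999

0.374999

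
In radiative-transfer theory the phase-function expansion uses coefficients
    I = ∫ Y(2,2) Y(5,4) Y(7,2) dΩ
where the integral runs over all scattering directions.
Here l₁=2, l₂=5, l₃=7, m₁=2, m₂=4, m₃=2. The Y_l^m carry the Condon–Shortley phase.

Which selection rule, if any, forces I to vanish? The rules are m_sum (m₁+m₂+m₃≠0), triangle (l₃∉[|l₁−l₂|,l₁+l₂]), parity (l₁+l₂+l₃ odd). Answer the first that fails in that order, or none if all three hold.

azimuthal sum: 2 + 4 + 2 = 8  ✗
3 ≤ 7 ≤ 7 (triangle on l)
L = 2 + 5 + 7 = 14 (even)

m_sum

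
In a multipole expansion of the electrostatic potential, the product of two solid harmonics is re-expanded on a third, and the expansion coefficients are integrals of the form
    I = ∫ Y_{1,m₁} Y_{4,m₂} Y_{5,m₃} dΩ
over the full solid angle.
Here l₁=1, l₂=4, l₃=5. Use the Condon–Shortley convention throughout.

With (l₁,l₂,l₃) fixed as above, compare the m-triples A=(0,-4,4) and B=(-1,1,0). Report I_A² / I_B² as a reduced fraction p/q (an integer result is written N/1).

9/10

Same 1,4,5: normalisation and zero-m 3j drop out of the ratio.
A: Δ: 0! 2! 8! / 11! → 1/495; sum: t=0:+1/40320 = 1/40320; 3j²(1 4 5; 0 -4 4) = Δ·Π!·Σ² = 1/55  (sign -1)
B: Δ: 0! 2! 8! / 11! → 1/495; sum: t=0:+1/1440 = 1/1440; 3j²(1 4 5; -1 1 0) = Δ·Π!·Σ² = 2/99  (sign -1)
I_A²/I_B² = (1/55)/(2/99) = 9/10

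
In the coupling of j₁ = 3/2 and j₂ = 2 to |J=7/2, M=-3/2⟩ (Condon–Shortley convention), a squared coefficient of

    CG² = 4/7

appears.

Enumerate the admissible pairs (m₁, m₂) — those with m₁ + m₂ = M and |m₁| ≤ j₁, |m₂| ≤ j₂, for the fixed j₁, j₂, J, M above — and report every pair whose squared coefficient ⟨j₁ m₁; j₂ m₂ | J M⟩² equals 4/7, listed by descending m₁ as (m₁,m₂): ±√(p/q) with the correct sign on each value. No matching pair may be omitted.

(-1/2,-1): +√(4/7)

Admissible pairs with m₁+m₂ = M = -3/2: (-3/2,0), (-1/2,-1), (1/2,-2)
  (m₁,m₂)=(1/2,-2): CG² = 1/7, CG = +√(1/7)
  (m₁,m₂)=(-1/2,-1): CG² = 4/7, CG = +√(4/7)   ← matches the target
  (m₁,m₂)=(-3/2,0): CG² = 2/7, CG = +√(2/7)
Pairs with CG² = 4/7: (-1/2,-1): +√(4/7)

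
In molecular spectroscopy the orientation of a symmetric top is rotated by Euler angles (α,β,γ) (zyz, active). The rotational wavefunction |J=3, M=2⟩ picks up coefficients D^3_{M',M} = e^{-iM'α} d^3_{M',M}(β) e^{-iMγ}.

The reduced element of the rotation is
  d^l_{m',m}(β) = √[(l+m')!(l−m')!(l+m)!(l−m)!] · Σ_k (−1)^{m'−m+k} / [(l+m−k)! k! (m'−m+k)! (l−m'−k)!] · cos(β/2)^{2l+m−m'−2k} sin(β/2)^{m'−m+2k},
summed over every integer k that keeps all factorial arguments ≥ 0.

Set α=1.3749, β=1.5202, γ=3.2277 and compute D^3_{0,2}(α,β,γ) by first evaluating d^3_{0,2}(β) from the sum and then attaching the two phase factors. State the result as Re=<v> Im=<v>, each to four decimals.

Split into d^3_{0,2}(β=1.5202) × two z-phases.
c=cos(1.520200/2)=0.724767, s=sin(1.520200/2)=0.688994; N=√[6·6·120·1]=65.726707
k: max(0,(2)−(0))=2 … min(3+(2),3−(0))=3
  k=2: (−1)^0·65.7267/(12)·0.7248^4·0.6890^2 = +0.717440
  k=3: (−1)^1·65.7267/(12)·0.7248^2·0.6890^4 = -0.648364
d^3_{0,2}(1.5202) = +0.717440 -0.648364 = +0.069075
Phases: e^{-i·(0)·1.3749}=+1.000000+0.000000i, e^{-i·(2)·3.2277}=+0.985208-0.171365i ⇒ D=+0.068053-0.011837i

Re=0.0681 Im=-0.0118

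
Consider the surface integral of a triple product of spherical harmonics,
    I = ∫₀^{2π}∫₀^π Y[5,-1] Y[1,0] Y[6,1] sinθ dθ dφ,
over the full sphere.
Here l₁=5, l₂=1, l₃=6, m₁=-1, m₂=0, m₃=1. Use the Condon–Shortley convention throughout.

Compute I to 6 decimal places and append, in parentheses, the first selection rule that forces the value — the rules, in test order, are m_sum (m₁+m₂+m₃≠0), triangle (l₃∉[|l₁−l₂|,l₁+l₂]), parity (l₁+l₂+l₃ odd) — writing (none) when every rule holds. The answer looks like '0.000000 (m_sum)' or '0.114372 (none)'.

-0.241725 (none)

Rules hold: Σm=0, L=12 even, 4≤6≤6.
N = 11·3·13 = 429
Δ = 0!·10!·2!/13! = 1/858
Racah Σ t=0..0: t=0:+1/14400 = 1/14400
⇒ 3j(5 1 6; 0 0 0)² = 6/143, sgn +1
Racah Σ t=0..0: t=0:+1/17280 = 1/17280
⇒ 3j(5 1 6; -1 0 1)² = 35/858, sgn -1
4πI² = N·(3j₀)²·(3jₘ)² = 105/143
I = -1·√(0.734266/4π) = -0.24172507
No selection rule forces the value: the integral is nonzero (none).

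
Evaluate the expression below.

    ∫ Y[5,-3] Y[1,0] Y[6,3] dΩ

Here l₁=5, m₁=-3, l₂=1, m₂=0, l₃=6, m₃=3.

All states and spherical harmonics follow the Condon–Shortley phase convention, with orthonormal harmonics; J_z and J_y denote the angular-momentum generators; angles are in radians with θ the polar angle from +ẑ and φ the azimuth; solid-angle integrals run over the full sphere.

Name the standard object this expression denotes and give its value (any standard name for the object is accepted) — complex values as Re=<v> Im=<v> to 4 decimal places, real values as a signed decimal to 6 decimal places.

This is a Gaunt coefficient — the integral of a triple product of spherical harmonics over the sphere.
Rules hold: Σm=0, L=12 even, 4≤6≤6.
N = 11·3·13 = 429
Δ = 0!·10!·2!/13! = 1/858
Racah Σ t=0..0: t=0:+1/14400 = 1/14400
⇒ 3j(5 1 6; 0 0 0)² = 6/143, sgn +1
Racah Σ t=0..0: t=0:+1/80640 = 1/80640
⇒ 3j(5 1 6; -3 0 3)² = 9/286, sgn -1
4πI² = N·(3j₀)²·(3jₘ)² = 81/143
I = -1·√(0.566434/4π) = -0.21230956

Gaunt coefficient, -0.212310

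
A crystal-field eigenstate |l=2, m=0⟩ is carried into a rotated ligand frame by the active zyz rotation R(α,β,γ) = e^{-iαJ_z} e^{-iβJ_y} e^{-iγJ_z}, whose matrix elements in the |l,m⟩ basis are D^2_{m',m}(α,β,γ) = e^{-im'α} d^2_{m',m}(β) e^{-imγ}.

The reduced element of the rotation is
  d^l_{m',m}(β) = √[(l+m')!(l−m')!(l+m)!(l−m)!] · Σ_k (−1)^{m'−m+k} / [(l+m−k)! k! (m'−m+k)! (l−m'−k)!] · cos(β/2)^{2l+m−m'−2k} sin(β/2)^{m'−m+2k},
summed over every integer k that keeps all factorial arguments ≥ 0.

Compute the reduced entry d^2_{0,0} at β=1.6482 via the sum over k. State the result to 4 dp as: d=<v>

d^2_{0,0}(β=1.6482) via the finite sum:
c=cos(1.648200/2)=0.679218, s=sin(1.648200/2)=0.733937; N=√[2·2·2·2]=4.000000
k: max(0,(0)−(0))=0 … min(2+(0),2−(0))=2
  k=0: (−1)^0·4.0000/(4)·0.6792^4·0.7339^0 = +0.212832
  k=1: (−1)^1·4.0000/(1)·0.6792^2·0.7339^2 = -0.994021
  k=2: (−1)^2·4.0000/(4)·0.6792^0·0.7339^4 = +0.290158
d^2_{0,0}(1.6482) = +0.212832 -0.994021 +0.290158 = -0.491031

d=-0.4910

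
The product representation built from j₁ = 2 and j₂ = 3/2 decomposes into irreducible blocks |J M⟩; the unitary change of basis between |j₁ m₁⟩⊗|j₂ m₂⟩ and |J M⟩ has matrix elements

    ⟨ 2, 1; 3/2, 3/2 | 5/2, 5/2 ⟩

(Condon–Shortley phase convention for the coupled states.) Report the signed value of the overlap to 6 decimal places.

−√(3/7) ≈ -0.654654

triangle: 1!*3!*2!/7! = 12/5040
(j±m)!: 3!*1!*3!*0!*5!*0! = 4320
prefactor² = (2J+1)*Δ*N² = 432/7
  k=1: −1/(1!*0!*0!*2!*3!*0!) = -1/12
Σ = -1/12  ⇒  CG² = 432/7*(-1/12)² = 3/7
CG = −√(3/7) = -0.654654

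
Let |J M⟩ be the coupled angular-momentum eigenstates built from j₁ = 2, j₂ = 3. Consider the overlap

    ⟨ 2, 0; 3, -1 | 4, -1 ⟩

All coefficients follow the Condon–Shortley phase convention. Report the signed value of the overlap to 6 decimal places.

+0.327327  (= +√(3/28))

triangle: 1!×3!×5!/10! = 720/3628800
(j±m)!: 2!×2!×2!×4!×3!×5! = 138240
prefactor² = (2J+1)×Δ×N² = 1728/7
  k=0: +1/(0!×1!×2!×2!×1!×3!) = 1/24
  k=1: −1/(1!×0!×1!×1!×2!×4!) = -1/48
Σ = 1/48  ⇒  CG² = 1728/7×(1/48)² = 3/28
CG = +√(3/28) = +0.327327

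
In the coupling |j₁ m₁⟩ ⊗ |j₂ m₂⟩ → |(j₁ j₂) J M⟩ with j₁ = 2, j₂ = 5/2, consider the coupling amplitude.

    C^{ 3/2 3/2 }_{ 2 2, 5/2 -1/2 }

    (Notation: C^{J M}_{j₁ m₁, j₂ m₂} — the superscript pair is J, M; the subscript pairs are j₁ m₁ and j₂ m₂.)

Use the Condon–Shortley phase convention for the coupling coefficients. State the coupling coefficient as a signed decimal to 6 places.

j₁+j₂−J=3  J+j₁−j₂=1  J−j₁+j₂=2  j₁+j₂+J+1=7
(j₁±m₁, j₂±m₂, J±M) = (4,0,2,3,3,0)
P² = 576/35
sum k=0..0:
  [0] +1/12 = 1/12
S = 1/12
C² = P²·S² = 4/35 ; C = +0.338062

+0.338062  (= +√(4/35))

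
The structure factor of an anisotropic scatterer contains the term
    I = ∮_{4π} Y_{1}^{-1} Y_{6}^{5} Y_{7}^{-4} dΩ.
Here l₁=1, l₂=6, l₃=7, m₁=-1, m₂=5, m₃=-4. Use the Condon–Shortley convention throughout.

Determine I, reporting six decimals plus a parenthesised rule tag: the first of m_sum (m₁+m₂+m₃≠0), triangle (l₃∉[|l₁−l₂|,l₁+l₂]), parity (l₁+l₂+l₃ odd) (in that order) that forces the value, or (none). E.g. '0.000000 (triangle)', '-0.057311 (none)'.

m-sum 0 ✓  L=14 even ✓  5≤7≤7 ✓
Π(2lᵢ+1) = 3×13×15 = 585
triangle coeff Δ(1,6,7) = 1/1365
Σ_t [0,0]: t=0:+1/518400 = 1/518400
(3j)²=7/195 [(1 6 7; 0 0 0)], sign=-1
Σ_t [0,0]: t=0:+1/79833600 = 1/79833600
(3j)²=1/455 [(1 6 7; -1 5 -4)], sign=-1
⇒ 4πI² = 3/65
I = (+1)√(3/65/(4π)) = 0.06060368
No selection rule forces the value: the integral is nonzero (none).

0.060604 (none)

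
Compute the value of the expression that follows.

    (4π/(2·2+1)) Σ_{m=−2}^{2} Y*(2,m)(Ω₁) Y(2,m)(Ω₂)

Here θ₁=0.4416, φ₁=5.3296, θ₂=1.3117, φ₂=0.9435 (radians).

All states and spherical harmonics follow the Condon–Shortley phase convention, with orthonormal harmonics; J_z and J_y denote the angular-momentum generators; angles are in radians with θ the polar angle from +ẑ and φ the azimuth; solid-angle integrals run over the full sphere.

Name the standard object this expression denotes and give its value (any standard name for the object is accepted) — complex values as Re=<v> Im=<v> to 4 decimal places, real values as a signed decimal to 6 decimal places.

Legendre polynomial (addition theorem), -0.485236

This sum is the spherical-harmonic addition theorem: it equals the Legendre polynomial P_l(cos γ) of the angle γ between the two directions.
Summing Y*_{l m}(θ₁,φ₁)·Y_{l m}(θ₂,φ₂) over m ∈ [−2, 2]; prefactor 4π/(2·2+1) = 2.513274:
  m=-2: Y*=(-0.023288, -0.066602)  Y=(-0.112231, -0.343025)  product (-0.020233, 0.015463)
  m=-1: Y*=(0.172762, -0.243428)  Y=(0.112300, -0.154901)  product (-0.018306, -0.054098)
  m=+0: Y*=(0.457956, -0.000000)  Y=(-0.253283, 0.000000)  product (-0.115992, 0.000000)
  m=+1: Y*=(-0.172762, -0.243428)  Y=(-0.112300, -0.154901)  product (-0.018306, 0.054098)
  m=+2: Y*=(-0.023288, 0.066602)  Y=(-0.112231, 0.343025)  product (-0.020233, -0.015463)
Total Σ_m = (-0.193069, 0.000000). Multiply by 2.513274: (-0.485236, 0.000000). P_2(cos γ) = -0.485236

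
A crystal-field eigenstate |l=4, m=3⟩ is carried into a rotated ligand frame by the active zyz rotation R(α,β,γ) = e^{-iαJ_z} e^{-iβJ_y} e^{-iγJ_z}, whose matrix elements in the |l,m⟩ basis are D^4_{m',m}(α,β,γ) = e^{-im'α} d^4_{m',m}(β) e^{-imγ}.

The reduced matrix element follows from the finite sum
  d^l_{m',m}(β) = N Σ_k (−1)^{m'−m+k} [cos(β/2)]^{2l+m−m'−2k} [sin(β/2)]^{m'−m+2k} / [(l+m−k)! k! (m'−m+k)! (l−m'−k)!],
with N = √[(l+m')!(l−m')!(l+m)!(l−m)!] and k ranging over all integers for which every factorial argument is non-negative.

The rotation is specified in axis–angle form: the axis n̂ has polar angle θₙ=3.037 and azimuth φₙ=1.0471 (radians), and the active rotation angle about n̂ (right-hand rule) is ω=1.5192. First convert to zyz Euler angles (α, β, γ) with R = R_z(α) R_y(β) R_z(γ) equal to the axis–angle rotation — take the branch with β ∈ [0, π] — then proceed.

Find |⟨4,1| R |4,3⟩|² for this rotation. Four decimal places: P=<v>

P=0.0016

Axis–angle → zyz. n̂ = (sinθₙcosφₙ, sinθₙsinφₙ, cosθₙ) = (+0.052210, +0.090410, -0.994535), ω = 1.5192.
R = I cosω + sinω [n̂]ₓ + (1−cosω) n̂n̂ᵀ gives
  R = [+0.054159, +0.997688, +0.041043; -0.988735, +0.059326, -0.137419; -0.139536, -0.033138, +0.989662]
β = atan2(√(R₁₃²+R₂₃²), R₃₃) = 0.143913; α = atan2(R₂₃, R₁₃) mod 2π = 5.002625; γ = atan2(R₃₂, −R₃₁) mod 2π = 6.050017
First d^4_{1,3}(β=0.1439), then the phase factors e^{-i(1)α} and e^{-i(3)γ}:
Half-angle: c=0.997412, s=0.071895. N=√(120·6·5040·1)=1904.940944
The bounds max(0,m−m')=2 and min(l+m,l−m')=3 give 2 terms
  k=2: (−1)^0·1904.9409/(240)·0.9974^6·0.0719^2 = +0.040393
  k=3: (−1)^1·1904.9409/(144)·0.9974^4·0.0719^4 = -0.000350
d^4_{1,3}(0.1439) = +0.040393 -0.000350 = +0.040044
|D^4_{1,3}|² = |d^4_{1,3}(β)|² = (+0.040044)² = 0.001603 (the z-rotation phases have unit modulus)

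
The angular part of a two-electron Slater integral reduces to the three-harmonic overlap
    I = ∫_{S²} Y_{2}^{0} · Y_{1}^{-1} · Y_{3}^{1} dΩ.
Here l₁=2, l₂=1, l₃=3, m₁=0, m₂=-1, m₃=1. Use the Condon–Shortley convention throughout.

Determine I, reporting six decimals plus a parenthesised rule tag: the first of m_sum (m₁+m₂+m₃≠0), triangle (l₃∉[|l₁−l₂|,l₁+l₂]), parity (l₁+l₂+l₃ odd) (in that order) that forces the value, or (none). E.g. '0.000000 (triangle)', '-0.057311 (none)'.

-0.202301 (none)

Rules hold: Σm=0, L=6 even, 1≤3≤3.
N = 5·3·7 = 105
Δ = 0!·4!·2!/7! = 1/105
Racah Σ t=0..0: t=0:+1/4 = 1/4
⇒ 3j(2 1 3; 0 0 0)² = 3/35, sgn -1
Racah Σ t=0..0: t=0:+1/8 = 1/8
⇒ 3j(2 1 3; 0 -1 1)² = 2/35, sgn +1
4πI² = N·(3j₀)²·(3jₘ)² = 18/35
I = -1·√(0.514286/4π) = -0.20230066
No selection rule forces the value: the integral is nonzero (none).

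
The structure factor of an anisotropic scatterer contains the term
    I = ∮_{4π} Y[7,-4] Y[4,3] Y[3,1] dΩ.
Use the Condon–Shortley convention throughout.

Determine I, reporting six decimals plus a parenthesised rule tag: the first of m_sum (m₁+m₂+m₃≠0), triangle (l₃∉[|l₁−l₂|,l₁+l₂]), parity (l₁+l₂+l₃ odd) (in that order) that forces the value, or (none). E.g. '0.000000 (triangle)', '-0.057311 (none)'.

0.212007 (none)

m-sum 0 ✓  L=14 even ✓  3≤3≤11 ✓
Π(2lᵢ+1) = 15×9×7 = 945
triangle coeff Δ(7,4,3) = 1/45045
Σ_t [4,4]: t=4:+1/20736 = 1/20736
(3j)²=35/1287 [(7 4 3; 0 0 0)], sign=-1
Σ_t [7,7]: t=7:−1/241920 = -1/241920
(3j)²=2/91 [(7 4 3; -4 3 1)], sign=-1
⇒ 4πI² = 1050/1859
I = (+1)√(1050/1859/(4π)) = 0.21200691
No selection rule forces the value: the integral is nonzero (none).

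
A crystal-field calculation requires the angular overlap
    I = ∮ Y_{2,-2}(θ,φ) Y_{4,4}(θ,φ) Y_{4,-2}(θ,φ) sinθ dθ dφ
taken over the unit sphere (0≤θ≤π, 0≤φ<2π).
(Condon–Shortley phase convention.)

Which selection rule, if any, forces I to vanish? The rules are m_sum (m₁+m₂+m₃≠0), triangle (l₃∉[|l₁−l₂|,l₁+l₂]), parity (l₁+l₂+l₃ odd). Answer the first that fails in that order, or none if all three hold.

m₁+m₂+m₃ = -2 + 4 − 2 = 0  ✓
triangle: |2−4|=2 ≤ l₃=4 ≤ 2+4=6  ✓
parity: l₁+l₂+l₃ = 10 is even  ✓

none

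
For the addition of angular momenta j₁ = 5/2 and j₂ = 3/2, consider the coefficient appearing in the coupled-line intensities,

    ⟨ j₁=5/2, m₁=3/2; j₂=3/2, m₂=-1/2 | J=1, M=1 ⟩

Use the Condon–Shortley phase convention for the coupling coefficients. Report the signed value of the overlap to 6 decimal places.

√[3·3!2!0!/6! · 4!1!1!2!2!0!] = √(24/5)
  +(−1)^1/∏(1,2,0,0,2,0)! = -1/4  (running -1/4)
⟨..|..⟩ = √(24/5)·(-1/4) = -0.547723

−√(3/10) = -0.547723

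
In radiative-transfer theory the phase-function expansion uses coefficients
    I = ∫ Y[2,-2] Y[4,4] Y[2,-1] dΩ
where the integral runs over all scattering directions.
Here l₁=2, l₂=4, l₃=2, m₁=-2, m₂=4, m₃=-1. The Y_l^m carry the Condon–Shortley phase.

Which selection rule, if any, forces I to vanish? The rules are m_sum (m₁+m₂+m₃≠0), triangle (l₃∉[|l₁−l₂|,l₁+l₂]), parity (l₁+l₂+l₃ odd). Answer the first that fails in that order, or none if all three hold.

m_sum

Σmᵢ = 1  ✗
l₃∈[|l₁−l₂|,l₁+l₂]=[2,6], have l₃=2
Σlᵢ = 8 ⇒ even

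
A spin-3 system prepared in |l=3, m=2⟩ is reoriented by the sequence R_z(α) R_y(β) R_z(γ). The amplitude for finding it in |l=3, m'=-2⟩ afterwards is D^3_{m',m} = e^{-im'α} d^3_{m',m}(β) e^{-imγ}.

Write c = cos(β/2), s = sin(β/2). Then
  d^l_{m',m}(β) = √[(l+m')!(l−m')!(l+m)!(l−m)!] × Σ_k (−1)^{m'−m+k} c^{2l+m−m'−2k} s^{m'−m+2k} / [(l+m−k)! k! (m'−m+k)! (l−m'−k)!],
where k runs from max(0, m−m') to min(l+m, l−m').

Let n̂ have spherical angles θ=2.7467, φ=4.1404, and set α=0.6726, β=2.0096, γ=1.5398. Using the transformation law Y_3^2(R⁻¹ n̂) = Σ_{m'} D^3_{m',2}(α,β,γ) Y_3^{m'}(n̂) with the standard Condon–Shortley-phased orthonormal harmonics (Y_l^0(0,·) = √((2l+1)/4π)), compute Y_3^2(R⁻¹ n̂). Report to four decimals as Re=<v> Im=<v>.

Need the full column D^3_{m',2} for m'=−3..3 at α=0.6726, β=2.0096, γ=1.5398.
cos(β/2)=0.536257, sin(β/2)=0.844055
d^3_{-3,2}: single k=5 term ⇒ +0.562732;  D = +0.274220-0.491397i
d^3_{-2,2}: k∈[4..5] ⇒ +0.729791 -0.361596 = +0.368195;  D = -0.059970-0.363278i
d^3_{-1,2}: k∈[3..4] ⇒ +0.586490 -0.726484 = -0.139994;  D = +0.103890+0.093836i
d^3_{0,2}: k∈[2..3] ⇒ +0.322696 -0.799446 = -0.476750;  D = +0.475834+0.029536i
d^3_{1,2}: k∈[1..2] ⇒ +0.118368 -0.586490 = -0.468122;  D = +0.383532-0.268405i
d^3_{2,2}: k∈[0..1] ⇒ +0.023781 -0.294580 = -0.270799;  D = +0.076810-0.259677i
d^3_{3,2}: single k=0 term ⇒ -0.091688;  D = -0.034435-0.084976i
Y_3^{m'}(θ=2.7467,φ=4.1404) and Σ D·Y over m':
  (+0.2742-0.4914i)·(+0.0235+0.0034i)  (-0.0600-0.3633i)·(+0.0578+0.1271i)  (+0.1039+0.0938i)·(-0.2194+0.3408i)  (+0.4758+0.0295i)·(-0.4340+0.0000i)  (+0.3835-0.2684i)·(+0.2194+0.3408i)  (+0.0768-0.2597i)·(+0.0578-0.1271i)  (-0.0344-0.0850i)·(-0.0235+0.0034i)
Y_3^2(R⁻¹ n̂) = -0.062295+0.011702i

Re=-0.0623 Im=0.0117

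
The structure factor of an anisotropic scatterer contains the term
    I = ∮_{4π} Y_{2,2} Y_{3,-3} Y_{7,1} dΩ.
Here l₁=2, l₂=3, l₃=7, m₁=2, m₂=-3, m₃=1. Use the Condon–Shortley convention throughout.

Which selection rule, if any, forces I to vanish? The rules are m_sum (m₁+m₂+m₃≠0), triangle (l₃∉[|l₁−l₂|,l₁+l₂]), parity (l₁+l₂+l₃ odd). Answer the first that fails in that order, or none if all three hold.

triangle

m₁+m₂+m₃ = 2 − 3 + 1 = 0  ✓
triangle: need |l₁−l₂| ≤ l₃ ≤ l₁+l₂ = [1,5]; l₃=7 is outside  ✗
parity: l₁+l₂+l₃ = 12 is even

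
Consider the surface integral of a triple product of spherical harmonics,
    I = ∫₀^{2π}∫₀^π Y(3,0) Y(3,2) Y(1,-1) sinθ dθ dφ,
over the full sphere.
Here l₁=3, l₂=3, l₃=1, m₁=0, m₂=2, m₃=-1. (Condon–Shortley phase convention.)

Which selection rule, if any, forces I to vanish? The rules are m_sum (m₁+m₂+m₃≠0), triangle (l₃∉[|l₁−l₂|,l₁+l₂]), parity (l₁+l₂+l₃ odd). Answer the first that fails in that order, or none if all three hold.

m₁+m₂+m₃ = 0 + 2 − 1 = 1  ✗
triangle: |3−3|=0 ≤ l₃=1 ≤ 3+3=6
parity: l₁+l₂+l₃ = 7 is odd

m_sum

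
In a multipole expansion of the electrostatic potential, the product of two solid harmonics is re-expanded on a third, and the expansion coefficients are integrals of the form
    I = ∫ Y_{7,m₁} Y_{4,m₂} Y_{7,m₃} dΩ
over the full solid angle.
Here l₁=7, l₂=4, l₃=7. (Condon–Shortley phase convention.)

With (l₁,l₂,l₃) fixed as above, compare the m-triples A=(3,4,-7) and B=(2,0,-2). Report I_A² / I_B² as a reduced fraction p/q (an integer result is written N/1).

l's match ⇒ only the (l;m) 3-j factors differ between A and B.
A: triangle coeff Δ(7,4,7) = 1/58198140; Σ_t [4,4]: t=4:+1/2090188800 = 1/2090188800; (3j)²=7/5814 [(7 4 7; 3 4 -7)], sign=+1
B: triangle coeff Δ(7,4,7) = 1/58198140; Σ_t [0,4]: t=0:+1/8294400 t=1:−1/622080 t=2:+1/483840 t=3:−1/2903040 t=4:+1/209018880 = 251/1045094400; (3j)²=63001/58198140 [(7 4 7; 2 0 -2)], sign=-1
I_A²/I_B² = (7/5814)/(63001/58198140) = 70070/63001

70070/63001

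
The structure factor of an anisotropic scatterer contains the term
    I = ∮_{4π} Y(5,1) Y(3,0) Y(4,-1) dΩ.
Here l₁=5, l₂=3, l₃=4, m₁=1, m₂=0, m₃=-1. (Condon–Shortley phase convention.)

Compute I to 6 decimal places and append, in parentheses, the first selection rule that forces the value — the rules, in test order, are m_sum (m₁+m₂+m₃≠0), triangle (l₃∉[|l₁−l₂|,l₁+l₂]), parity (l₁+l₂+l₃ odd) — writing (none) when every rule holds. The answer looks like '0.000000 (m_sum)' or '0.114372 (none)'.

Checks pass: Σm=0; 12 even; l₃=4∈[2,8].
(2·5+1)(2·3+1)(2·4+1) = 693
Δ: 4! 6! 2! / 13! → 1/180180
sum: t=1:−1/576 t=2:+1/144 t=3:−1/576 = 1/288
3j²(5 3 4; 0 0 0) = Δ·Π!·Σ² = 20/1001  (sign +1)
sum: t=1:−1/432 t=2:+1/192 t=3:−1/1440 = 19/8640
3j²(5 3 4; 1 0 -1) = Δ·Π!·Σ² = 361/30030  (sign -1)
combine: 4πI² = 693·20/1001·361/30030 = 2166/13013
take √, sign -1: I = -0.11508947
No selection rule forces the value: the integral is nonzero (none).

-0.115089 (none)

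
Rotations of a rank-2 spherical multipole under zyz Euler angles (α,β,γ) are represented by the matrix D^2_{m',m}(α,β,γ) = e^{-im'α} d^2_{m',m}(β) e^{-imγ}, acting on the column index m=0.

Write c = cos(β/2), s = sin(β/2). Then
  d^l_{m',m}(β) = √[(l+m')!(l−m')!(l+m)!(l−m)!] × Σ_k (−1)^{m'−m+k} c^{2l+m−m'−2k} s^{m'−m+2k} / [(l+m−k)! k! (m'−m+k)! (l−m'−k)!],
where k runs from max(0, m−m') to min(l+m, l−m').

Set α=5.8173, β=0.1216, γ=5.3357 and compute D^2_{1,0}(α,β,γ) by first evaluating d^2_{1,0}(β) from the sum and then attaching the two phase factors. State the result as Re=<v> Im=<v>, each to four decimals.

Re=-0.1317 Im=-0.0662

First d^2_{1,0}(β=0.1216), then the phase factors e^{-i(1)α} and e^{-i(0)γ}:
Half-angle: c=0.998152, s=0.060763. N=√(6·1·2·2)=4.898979
k∈{0,1} keeps every argument non-negative
  k=0: (−1)^1·4.8990/(2)·0.9982^3·0.0608^1 = -0.148014
  k=1: (−1)^2·4.8990/(2)·0.9982^1·0.0608^3 = +0.000549
d^2_{1,0}(0.1216) = -0.148014 +0.000549 = -0.147465
Phases: e^{-i·(1)·5.8173}=+0.893424+0.449214i, e^{-i·(0)·5.3357}=+1.000000+0.000000i ⇒ D=-0.131749-0.066243i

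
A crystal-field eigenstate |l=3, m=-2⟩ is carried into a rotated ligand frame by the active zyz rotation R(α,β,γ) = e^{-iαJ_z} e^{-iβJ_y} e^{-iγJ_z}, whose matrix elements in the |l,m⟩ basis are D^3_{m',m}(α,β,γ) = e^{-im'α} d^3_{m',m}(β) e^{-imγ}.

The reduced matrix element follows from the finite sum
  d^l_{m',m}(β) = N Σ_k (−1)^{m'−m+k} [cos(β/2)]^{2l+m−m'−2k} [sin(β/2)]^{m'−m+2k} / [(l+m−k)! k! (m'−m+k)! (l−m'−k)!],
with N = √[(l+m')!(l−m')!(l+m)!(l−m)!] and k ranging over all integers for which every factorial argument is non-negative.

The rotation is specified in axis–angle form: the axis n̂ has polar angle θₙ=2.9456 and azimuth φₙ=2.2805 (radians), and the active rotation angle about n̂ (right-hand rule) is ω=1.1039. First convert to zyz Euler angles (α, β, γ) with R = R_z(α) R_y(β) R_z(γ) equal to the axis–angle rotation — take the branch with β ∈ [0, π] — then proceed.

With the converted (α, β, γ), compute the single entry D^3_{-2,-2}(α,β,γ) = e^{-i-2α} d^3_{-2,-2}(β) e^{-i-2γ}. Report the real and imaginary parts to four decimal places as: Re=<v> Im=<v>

Axis–angle → zyz. n̂ = (sinθₙcosφₙ, sinθₙsinφₙ, cosθₙ) = (-0.126895, +0.147721, -0.980855), ω = 1.1039.
R = I cosω + sinω [n̂]ₓ + (1−cosω) n̂n̂ᵀ gives
  R = [+0.458971, +0.865566, +0.200352; -0.886181, +0.462116, +0.033639; -0.063469, -0.192987, +0.979146]
β = atan2(√(R₁₃²+R₂₃²), R₃₃) = 0.204580; α = atan2(R₂₃, R₁₃) mod 2π = 0.166347; γ = atan2(R₃₂, −R₃₁) mod 2π = 5.030125
First d^3_{-2,-2}(β=0.2046), then the phase factors e^{-i(-2)α} and e^{-i(-2)γ}:
Half-angle: c=0.994773, s=0.102112. N=√(1·120·1·120)=120.000000
Admissible k: 0..1 (factorial args all ≥0)
  k=0: (−1)^0·120.0000/(120)·0.9948^6·0.1021^0 = +0.969045
  k=1: (−1)^1·120.0000/(24)·0.9948^4·0.1021^2 = -0.051053
d^3_{-2,-2}(0.2046) = +0.969045 -0.051053 = +0.917992
Phases: e^{-i·(-2)·0.1663}=+0.945166+0.326590i, e^{-i·(-2)·5.0301}=-0.804792-0.593557i ⇒ D=-0.520329-0.756285i

Re=-0.5203 Im=-0.7563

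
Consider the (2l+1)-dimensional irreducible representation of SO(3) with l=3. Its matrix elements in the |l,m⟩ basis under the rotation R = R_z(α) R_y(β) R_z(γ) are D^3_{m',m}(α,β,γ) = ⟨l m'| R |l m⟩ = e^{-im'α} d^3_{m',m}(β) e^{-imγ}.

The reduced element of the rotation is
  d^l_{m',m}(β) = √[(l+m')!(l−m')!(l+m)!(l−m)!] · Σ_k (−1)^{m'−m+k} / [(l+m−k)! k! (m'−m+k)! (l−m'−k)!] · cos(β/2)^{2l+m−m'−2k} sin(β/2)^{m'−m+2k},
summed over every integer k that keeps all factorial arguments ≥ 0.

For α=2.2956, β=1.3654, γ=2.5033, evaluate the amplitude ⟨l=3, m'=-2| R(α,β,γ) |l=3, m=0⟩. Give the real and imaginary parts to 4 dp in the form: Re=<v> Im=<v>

Re=-0.0324 Im=-0.2657

Split into d^3_{-2,0}(β=1.3654) × two z-phases.
Half-angle: c=0.775872, s=0.630890. N=√(1·120·6·6)=65.726707
The bounds max(0,m−m')=2 and min(l+m,l−m')=3 give 2 terms
  k=2: (−1)^0·65.7267/(12)·0.7759^4·0.6309^2 = +0.790003
  k=3: (−1)^1·65.7267/(12)·0.7759^2·0.6309^4 = -0.522343
d^3_{-2,0}(1.3654) = +0.790003 -0.522343 = +0.267660
D = (-0.120893-0.992666i)·(+0.267660)·(+1.000000+0.000000i) = -0.032358-0.265697i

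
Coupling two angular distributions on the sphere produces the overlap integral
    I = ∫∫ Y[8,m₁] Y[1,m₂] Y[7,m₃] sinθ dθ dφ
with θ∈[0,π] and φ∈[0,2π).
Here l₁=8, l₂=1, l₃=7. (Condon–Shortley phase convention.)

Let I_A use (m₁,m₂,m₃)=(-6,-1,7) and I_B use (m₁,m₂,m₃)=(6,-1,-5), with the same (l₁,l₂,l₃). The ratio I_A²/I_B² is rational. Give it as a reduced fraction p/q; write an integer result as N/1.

l's match ⇒ only the (l;m) 3-j factors differ between A and B.
A: triangle coeff Δ(8,1,7) = 1/2040; Σ_t [0,0]: t=0:+1/174356582400 = 1/174356582400; (3j)²=1/2040 [(8 1 7; -6 -1 7)], sign=+1
B: triangle coeff Δ(8,1,7) = 1/2040; Σ_t [0,0]: t=0:+1/1916006400 = 1/1916006400; (3j)²=91/2040 [(8 1 7; 6 -1 -5)], sign=+1
I_A²/I_B² = (1/2040)/(91/2040) = 1/91

1/91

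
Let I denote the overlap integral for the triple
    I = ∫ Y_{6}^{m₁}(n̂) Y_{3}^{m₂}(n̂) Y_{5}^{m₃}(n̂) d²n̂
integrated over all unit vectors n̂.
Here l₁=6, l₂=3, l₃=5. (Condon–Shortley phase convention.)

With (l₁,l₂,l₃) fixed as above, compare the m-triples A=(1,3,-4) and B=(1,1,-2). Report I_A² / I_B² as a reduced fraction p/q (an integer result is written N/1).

Shared (l₁,l₂,l₃)=(6,3,5): N and (l;000)² cancel in I_A²/I_B².
A: Δ = 4!·8!·2!/15! = 1/675675; Racah Σ t=4..4: t=4:+1/241920 = 1/241920; ⇒ 3j(6 3 5; 1 3 -4)² = 4/1001, sgn -1
B: Δ = 4!·8!·2!/15! = 1/675675; Racah Σ t=2..4: t=2:+1/5760 t=3:−1/8640 t=4:+1/241920 = 1/16128; ⇒ 3j(6 3 5; 1 1 -2)² = 5/1001, sgn -1
I_A²/I_B² = (4/1001)/(5/1001) = 4/5

4/5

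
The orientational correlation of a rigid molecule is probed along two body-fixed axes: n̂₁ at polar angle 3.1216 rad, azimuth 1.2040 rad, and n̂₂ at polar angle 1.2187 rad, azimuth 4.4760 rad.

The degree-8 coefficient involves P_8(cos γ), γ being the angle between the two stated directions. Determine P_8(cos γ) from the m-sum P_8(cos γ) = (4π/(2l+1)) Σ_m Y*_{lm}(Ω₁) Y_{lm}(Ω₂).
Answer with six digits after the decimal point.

Expand P_8 via completeness: Σ_{m} conj(Y_{8,m}) at Ω₁ times Y_{8,m} at Ω₂ —
  m=-8: (-0.000000, -0.000000) × (-0.097798, 0.294804) = (0.000000, -0.000000)  (running Σ = (0.000000, -0.000000))
  m=-7: (0.000000, -0.000000) × (0.454862, 0.038265) = (0.000000, -0.000000)  (running Σ = (0.000000, -0.000000))
  m=-6: (0.000000, 0.000000) × (-0.030654, -0.199498) = (0.000000, -0.000000)  (running Σ = (0.000000, -0.000000))
  m=-5: (-0.000000, 0.000000) × (0.229925, -0.094203) = (-0.000000, 0.000000)  (running Σ = (-0.000000, 0.000000))
  m=-4: (0.000000, -0.000002) × (-0.180267, -0.249729) = (-0.000001, 0.000000)  (running Σ = (-0.000001, 0.000000))
  m=-3: (0.000099, 0.000051) × (0.074528, -0.086854) = (0.000012, -0.000005)  (running Σ = (0.000011, -0.000005))
  m=-2: (-0.003057, 0.002756) × (-0.289097, -0.147863) = (0.001291, -0.000345)  (running Σ = (0.001303, -0.000349))
  m=-1: (-0.035255, -0.091766) × (0.012668, -0.052587) = (-0.005272, 0.000691)  (running Σ = (-0.003970, 0.000342))
  m=0: (1.154753, -0.000000) × (-0.324859, 0.000000) = (-0.375132, 0.000000)  (running Σ = (-0.379101, 0.000342))
  m=1: (0.035255, -0.091766) × (-0.012668, -0.052587) = (-0.005272, -0.000691)  (running Σ = (-0.384374, -0.000349))
  m=2: (-0.003057, -0.002756) × (-0.289097, 0.147863) = (0.001291, 0.000345)  (running Σ = (-0.383082, -0.000005))
  m=3: (-0.000099, 0.000051) × (-0.074528, -0.086854) = (0.000012, 0.000005)  (running Σ = (-0.383071, 0.000000))
  m=4: (0.000000, 0.000002) × (-0.180267, 0.249729) = (-0.000001, -0.000000)  (running Σ = (-0.383071, 0.000000))
  m=5: (0.000000, 0.000000) × (-0.229925, -0.094203) = (-0.000000, -0.000000)  (running Σ = (-0.383071, -0.000000))
  m=6: (0.000000, -0.000000) × (-0.030654, 0.199498) = (0.000000, 0.000000)  (running Σ = (-0.383071, -0.000000))
  m=7: (-0.000000, -0.000000) × (-0.454862, 0.038265) = (0.000000, 0.000000)  (running Σ = (-0.383071, -0.000000))
  m=8: (-0.000000, 0.000000) × (-0.097798, -0.294804) = (0.000000, 0.000000)  (running Σ = (-0.383071, 0.000000))
Total Σ_m = (-0.383071, 0.000000). Multiply by 0.739198: (-0.283166, 0.000000). P_8(cos γ) = -0.283166

-0.283166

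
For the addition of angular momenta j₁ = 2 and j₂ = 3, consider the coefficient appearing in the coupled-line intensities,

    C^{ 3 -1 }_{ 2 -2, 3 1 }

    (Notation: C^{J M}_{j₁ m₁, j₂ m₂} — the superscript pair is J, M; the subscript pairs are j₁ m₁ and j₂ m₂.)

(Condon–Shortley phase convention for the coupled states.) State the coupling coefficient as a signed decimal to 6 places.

j₁+j₂−J=2  J+j₁−j₂=2  J−j₁+j₂=4  j₁+j₂+J+1=9
(j₁±m₁, j₂±m₂, J±M) = (0,4,4,2,2,4)
P² = 512/5
sum k=2..2:
  [2] +1/16 = 1/16
S = 1/16
C² = P²·S² = 2/5 ; C = +0.632456

+0.632456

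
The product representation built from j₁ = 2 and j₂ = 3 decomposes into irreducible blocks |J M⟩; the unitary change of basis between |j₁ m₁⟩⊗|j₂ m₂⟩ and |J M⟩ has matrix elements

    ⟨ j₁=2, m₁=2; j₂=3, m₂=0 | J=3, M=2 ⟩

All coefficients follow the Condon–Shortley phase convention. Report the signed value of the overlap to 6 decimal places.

+0.577350

√[7·2!2!4!/9! · 4!0!3!3!5!1!] = √(192)
  +(−1)^0/∏(0,2,0,3,2,1)! = 1/24  (running 1/24)
⟨..|..⟩ = √(192)·(1/24) = +0.577350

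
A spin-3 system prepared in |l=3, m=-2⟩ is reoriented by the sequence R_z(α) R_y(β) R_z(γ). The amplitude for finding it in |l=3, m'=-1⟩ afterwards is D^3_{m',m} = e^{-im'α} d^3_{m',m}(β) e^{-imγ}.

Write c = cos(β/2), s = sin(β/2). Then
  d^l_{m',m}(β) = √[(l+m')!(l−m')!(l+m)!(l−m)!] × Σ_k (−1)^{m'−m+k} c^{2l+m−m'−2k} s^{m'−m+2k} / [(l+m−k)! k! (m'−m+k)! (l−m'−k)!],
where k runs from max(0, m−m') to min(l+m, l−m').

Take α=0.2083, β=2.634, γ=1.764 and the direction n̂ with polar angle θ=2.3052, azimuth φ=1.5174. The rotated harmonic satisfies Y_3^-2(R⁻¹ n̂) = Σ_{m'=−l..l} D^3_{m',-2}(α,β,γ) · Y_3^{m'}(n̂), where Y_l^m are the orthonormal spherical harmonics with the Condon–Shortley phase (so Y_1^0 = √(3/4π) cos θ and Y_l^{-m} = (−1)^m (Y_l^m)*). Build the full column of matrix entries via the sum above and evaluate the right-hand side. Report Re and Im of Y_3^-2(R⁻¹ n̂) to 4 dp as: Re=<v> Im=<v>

Need the full column D^3_{m',-2} for m'=−3..3 at α=0.2083, β=2.6340, γ=1.7640.
cos(β/2)=0.251080, sin(β/2)=0.967966
d^3_{-3,-2}: single k=1 term ⇒ +0.002366;  D = -0.001256-0.002005i
d^3_{-2,-2}: k∈[0..1] ⇒ +0.000251 -0.018618 = -0.018368;  D = +0.012757+0.013215i
d^3_{-1,-2}: k∈[0..1] ⇒ -0.003054 +0.090792 = +0.087738;  D = -0.072674-0.049157i
d^3_{0,-2}: k∈[0..1] ⇒ +0.020395 -0.303129 = -0.282733;  D = +0.261887+0.106552i
d^3_{1,-2}: k∈[0..1] ⇒ -0.090792 +0.674705 = +0.583913;  D = -0.574676-0.103450i
d^3_{2,-2}: k∈[0..1] ⇒ +0.276718 -0.822548 = -0.545830;  D = +0.545582-0.016478i
d^3_{3,-2}: single k=0 term ⇒ -0.522624;  D = +0.507831-0.123464i
Y_3^{m'}(θ=2.3052,φ=1.5174) and Σ D·Y over m':
  (-0.0013-0.0020i)·(-0.0272+0.1684i)  (+0.0128+0.0132i)·(+0.3752+0.0402i)  (-0.0727-0.0492i)·(+0.0159-0.2983i)  (+0.2619+0.1066i)·(+0.1887+0.0000i)  (-0.5747-0.1035i)·(-0.0159-0.2983i)  (+0.5456-0.0165i)·(+0.3752-0.0402i)  (+0.5078-0.1235i)·(+0.0272+0.1684i)
Y_3^-2(R⁻¹ n̂) = +0.255147+0.273455i

Re=0.2551 Im=0.2735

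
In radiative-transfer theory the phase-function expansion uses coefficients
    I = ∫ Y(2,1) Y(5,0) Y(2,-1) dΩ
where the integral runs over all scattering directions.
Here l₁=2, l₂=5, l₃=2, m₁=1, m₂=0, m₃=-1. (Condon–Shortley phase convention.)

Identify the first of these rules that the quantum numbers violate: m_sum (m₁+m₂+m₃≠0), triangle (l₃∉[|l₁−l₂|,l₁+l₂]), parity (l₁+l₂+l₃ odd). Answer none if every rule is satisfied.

triangle

Σmᵢ = 0  ✓
l₃∈[|l₁−l₂|,l₁+l₂]=[3,7] required, l₃=2 fails  ✗
Σlᵢ = 9 ⇒ odd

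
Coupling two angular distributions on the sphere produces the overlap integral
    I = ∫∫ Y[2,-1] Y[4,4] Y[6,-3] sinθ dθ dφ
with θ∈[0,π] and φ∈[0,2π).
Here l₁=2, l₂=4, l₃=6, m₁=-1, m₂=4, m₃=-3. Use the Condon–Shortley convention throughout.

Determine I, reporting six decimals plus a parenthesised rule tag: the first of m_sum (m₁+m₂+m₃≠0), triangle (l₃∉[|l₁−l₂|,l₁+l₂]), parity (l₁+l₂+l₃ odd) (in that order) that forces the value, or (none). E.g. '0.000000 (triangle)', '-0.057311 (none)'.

-0.047713 (none)

Rules hold: Σm=0, L=12 even, 2≤6≤6.
N = 5·9·13 = 585
Δ = 0!·4!·8!/13! = 1/6435
Racah Σ t=0..0: t=0:+1/2304 = 1/2304
⇒ 3j(2 4 6; 0 0 0)² = 5/143, sgn +1
Racah Σ t=0..0: t=0:+1/241920 = 1/241920
⇒ 3j(2 4 6; -1 4 -3)² = 1/715, sgn -1
4πI² = N·(3j₀)²·(3jₘ)² = 45/1573
I = -1·√(0.0286078/4π) = -0.04771303
No selection rule forces the value: the integral is nonzero (none).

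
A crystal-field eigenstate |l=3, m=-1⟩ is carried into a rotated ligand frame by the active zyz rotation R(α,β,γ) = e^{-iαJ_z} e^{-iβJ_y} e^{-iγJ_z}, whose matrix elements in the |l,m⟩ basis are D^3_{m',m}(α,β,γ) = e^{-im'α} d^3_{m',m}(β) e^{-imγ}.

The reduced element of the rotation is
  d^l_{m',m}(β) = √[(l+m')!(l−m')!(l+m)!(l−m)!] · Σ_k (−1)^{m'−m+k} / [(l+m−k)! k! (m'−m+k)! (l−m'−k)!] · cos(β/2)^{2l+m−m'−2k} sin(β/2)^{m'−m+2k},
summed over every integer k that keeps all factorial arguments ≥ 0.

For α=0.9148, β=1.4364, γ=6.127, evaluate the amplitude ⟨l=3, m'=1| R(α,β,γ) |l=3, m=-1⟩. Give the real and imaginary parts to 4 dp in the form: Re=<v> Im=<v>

First d^3_{1,-1}(β=1.4364), then the phase factors e^{-i(1)α} and e^{-i(-1)γ}:
c=cos(1.436400/2)=0.752991, s=sin(1.436400/2)=0.658030; N=√[24·2·2·24]=48.000000
k: max(0,(-1)−(1))=0 … min(3+(-1),3−(1))=2
  k=0: (−1)^2·48.0000/(8)·0.7530^4·0.6580^2 = +0.835224
  k=1: (−1)^3·48.0000/(6)·0.7530^2·0.6580^4 = -0.850460
  k=2: (−1)^4·48.0000/(48)·0.7530^0·0.6580^6 = +0.081185
d^3_{1,-1}(1.4364) = +0.835224 -0.850460 +0.081185 = +0.065950
D = (+0.609949-0.792441i)·(+0.065950)·(+0.987828-0.155551i) = +0.031607-0.057882i

Re=0.0316 Im=-0.0579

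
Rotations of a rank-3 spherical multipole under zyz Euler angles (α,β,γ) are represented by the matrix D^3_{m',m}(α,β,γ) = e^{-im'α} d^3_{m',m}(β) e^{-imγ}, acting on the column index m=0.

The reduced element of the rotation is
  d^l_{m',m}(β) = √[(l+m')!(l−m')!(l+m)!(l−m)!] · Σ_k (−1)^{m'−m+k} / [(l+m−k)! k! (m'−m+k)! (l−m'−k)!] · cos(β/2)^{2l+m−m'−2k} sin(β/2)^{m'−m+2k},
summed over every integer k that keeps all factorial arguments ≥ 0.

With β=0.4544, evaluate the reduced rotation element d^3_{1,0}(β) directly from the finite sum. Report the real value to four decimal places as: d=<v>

d=-0.5772

d^3_{1,0}(β=0.4544) via the finite sum:
c=cos(0.454400/2)=0.974301, s=sin(0.454400/2)=0.225250; N=√[24·2·6·6]=41.569219
The bounds max(0,m−m')=0 and min(l+m,l−m')=2 give 3 terms
  k=0: (−1)^1·41.5692/(12)·0.9743^5·0.2253^1 = -0.685049
  k=1: (−1)^2·41.5692/(4)·0.9743^3·0.2253^3 = +0.109847
  k=2: (−1)^3·41.5692/(12)·0.9743^1·0.2253^5 = -0.001957
d^3_{1,0}(0.4544) = -0.685049 +0.109847 -0.001957 = -0.577159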